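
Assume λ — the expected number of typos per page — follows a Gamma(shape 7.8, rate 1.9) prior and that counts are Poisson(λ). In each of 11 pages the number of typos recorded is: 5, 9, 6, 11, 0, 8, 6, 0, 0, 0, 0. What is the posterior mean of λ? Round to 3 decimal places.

Total count ∑xᵢ = 45 over n = 11 pages.
Gamma is conjugate to the Poisson likelihood: posterior is Gamma(shape = 7.8+45 = 52.8, rate = 1.9+11 = 12.9).
Posterior mean = shape/rate = 52.8/12.9 = 4.093.

Posterior mean ≈ 4.093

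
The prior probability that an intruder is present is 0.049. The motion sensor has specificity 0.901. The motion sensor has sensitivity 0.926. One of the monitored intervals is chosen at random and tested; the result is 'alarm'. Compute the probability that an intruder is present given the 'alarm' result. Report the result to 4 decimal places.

P(H | E) ≈ 0.3252

Let H be the event that an intruder is present. P(H) = 0.049, so P(¬H) = 0.951. With E the 'alarm' result, P(E|H) = 0.926 and P(E|¬H) = 0.099.
P(E) = 0.926·0.049 + 0.099·0.951 = 0.045374 + 0.094149 = 0.13952.
By Bayes' theorem, P(H|E) = 0.045374 / 0.13952 = 0.3252.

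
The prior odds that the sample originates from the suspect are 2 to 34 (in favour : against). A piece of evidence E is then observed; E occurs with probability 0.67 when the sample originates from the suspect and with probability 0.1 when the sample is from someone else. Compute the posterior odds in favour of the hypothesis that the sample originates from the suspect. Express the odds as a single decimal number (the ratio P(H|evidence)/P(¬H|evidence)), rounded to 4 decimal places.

Prior odds = 2/34 = 0.058824.
Likelihood ratio for E = 0.67/0.1 = 6.7000.
Posterior odds = prior odds × LR = 0.39412.

Posterior odds ≈ 0.3941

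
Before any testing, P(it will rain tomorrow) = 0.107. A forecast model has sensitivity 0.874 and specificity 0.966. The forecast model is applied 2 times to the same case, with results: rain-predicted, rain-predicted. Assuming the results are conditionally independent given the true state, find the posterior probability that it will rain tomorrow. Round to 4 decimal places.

With H the event that it will rain tomorrow, the joint likelihood of the observed sequence is P(data|H) = 0.874·0.874 = 0.76388 and P(data|¬H) = 0.034·0.034 = 0.0011560.
Bayes: P(H|data) = 0.107·0.76388 / (0.107·0.76388 + 0.893·0.0011560) = 0.081735/0.082767 = 0.9875.

Posterior P(H) ≈ 0.9875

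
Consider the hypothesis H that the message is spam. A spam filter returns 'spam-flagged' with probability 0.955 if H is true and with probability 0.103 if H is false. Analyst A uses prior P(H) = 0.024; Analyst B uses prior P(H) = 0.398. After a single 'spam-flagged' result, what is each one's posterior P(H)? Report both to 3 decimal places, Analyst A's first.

P('+'|H) = 0.955, P('+'|¬H) = 0.103.
Analyst A: numerator 0.955·0.024 = 0.022920; evidence = 0.022920+0.103·0.976 = 0.12345; posterior = 0.186.
Analyst B: numerator 0.955·0.398 = 0.38009; evidence = 0.38009+0.103·0.602 = 0.44210; posterior = 0.860.

Analyst A: 0.186; Analyst B: 0.860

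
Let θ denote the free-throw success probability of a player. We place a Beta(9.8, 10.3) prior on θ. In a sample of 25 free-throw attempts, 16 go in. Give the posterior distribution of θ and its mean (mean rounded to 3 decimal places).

The binomial likelihood is conjugate to the Beta prior: with 16 successes and 9 failures, the posterior is Beta(9.8+16, 10.3+9) = Beta(25.8, 19.3).
Posterior mean = α/(α+β) = 25.8/45.1 = 0.572.

Posterior: Beta(25.8, 19.3); mean ≈ 0.572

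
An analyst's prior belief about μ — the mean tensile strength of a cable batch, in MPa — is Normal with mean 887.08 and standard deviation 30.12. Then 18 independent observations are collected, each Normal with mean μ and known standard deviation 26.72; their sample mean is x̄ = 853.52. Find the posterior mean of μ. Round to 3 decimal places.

Posterior mean ≈ 854.926

Prior precision 1/τ₀² = 1/30.12² = 0.00110228; data precision n/σ² = 18/26.72² = 0.0252116.
Posterior precision = 0.00110228 + 0.0252116 = 0.0263138.
Posterior mean = (0.00110228·887.08 + 0.0252116·853.52) / 0.0263138 = 854.926.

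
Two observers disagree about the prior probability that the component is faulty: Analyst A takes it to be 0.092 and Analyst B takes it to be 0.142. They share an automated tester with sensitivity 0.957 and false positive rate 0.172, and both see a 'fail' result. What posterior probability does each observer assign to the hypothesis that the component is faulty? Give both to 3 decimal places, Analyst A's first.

Analyst A: 0.361; Analyst B: 0.479

P('+'|H) = 0.957, P('+'|¬H) = 0.172.
Analyst A: numerator 0.957·0.092 = 0.088044; evidence = 0.088044+0.172·0.908 = 0.24422; posterior = 0.361.
Analyst B: numerator 0.957·0.142 = 0.13589; evidence = 0.13589+0.172·0.858 = 0.28347; posterior = 0.479.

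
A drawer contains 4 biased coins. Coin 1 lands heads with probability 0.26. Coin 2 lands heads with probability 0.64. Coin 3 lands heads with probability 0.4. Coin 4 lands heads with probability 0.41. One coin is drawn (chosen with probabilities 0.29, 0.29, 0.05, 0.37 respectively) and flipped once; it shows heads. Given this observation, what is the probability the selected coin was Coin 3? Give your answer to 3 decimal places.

Posterior probability ≈ 0.046

P(heads|C1) = 0.26; P(heads|C2) = 0.64; P(heads|C3) = 0.4; P(heads|C4) = 0.41.
Prior × likelihood for each source: 0.29·0.26=0.07540, 0.29·0.64=0.1856, 0.05·0.4=0.02000, 0.37·0.41=0.1517. Summing gives P(heads) = 0.43270.
P(Coin 3 | heads) = 0.02000 / 0.43270 = 0.046.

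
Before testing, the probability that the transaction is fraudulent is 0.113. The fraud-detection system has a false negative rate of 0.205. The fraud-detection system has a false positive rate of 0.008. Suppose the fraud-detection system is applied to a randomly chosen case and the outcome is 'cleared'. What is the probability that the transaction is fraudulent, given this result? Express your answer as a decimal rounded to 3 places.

Write H for 'the transaction is fraudulent'. Prior odds H:¬H = 0.113/0.887 = 0.12740. For the 'cleared' outcome, the likelihood ratio is 0.205/0.992 = 0.20665.
Posterior odds = 0.12740 × 0.20665 = 0.026327, so P(H|E) = 0.026327/(1+0.026327) = 0.026.

P(H | E) ≈ 0.026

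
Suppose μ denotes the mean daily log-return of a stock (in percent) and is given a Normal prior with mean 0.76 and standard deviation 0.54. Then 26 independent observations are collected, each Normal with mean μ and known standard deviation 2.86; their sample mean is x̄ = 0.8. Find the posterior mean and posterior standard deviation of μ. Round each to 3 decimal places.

Posterior mean ≈ 0.779; posterior SD ≈ 0.389

With known σ, the Normal prior is conjugate. Weight on the data is w = (n/σ²)/(n/σ² + 1/τ₀²) = 3.17864/(3.17864+3.42936) = 0.48103.
Posterior mean = w·x̄ + (1−w)·μ₀ = 0.48103·0.8 + 0.51897·0.76 = 0.779. Posterior variance = 1/(3.17864+3.42936) = 0.151332, so SD = 0.389.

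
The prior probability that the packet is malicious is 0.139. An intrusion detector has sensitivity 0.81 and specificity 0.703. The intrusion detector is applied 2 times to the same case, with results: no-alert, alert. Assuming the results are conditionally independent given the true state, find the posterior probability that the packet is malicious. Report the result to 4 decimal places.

With H the event that the packet is malicious, the joint likelihood of the observed sequence is P(data|H) = 0.19·0.81 = 0.15390 and P(data|¬H) = 0.703·0.297 = 0.20879.
Bayes: P(H|data) = 0.139·0.15390 / (0.139·0.15390 + 0.861·0.20879) = 0.021392/0.20116 = 0.1063.

Posterior P(H) ≈ 0.1063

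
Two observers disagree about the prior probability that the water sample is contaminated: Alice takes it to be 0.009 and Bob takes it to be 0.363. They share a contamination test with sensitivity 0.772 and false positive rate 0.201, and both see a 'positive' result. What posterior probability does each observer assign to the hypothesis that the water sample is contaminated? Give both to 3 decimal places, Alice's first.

Alice: 0.034; Bob: 0.686

P('+'|H) = 0.772, P('+'|¬H) = 0.201.
Alice: numerator 0.772·0.009 = 0.0069480; evidence = 0.0069480+0.201·0.991 = 0.20614; posterior = 0.034.
Bob: numerator 0.772·0.363 = 0.28024; evidence = 0.28024+0.201·0.637 = 0.40827; posterior = 0.686.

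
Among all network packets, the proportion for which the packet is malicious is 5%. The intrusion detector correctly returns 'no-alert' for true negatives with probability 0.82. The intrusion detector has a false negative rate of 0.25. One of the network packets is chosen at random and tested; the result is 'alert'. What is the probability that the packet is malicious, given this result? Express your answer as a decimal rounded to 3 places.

Let H be the event that the packet is malicious. P(H) = 0.05, so P(¬H) = 0.95. With E the 'alert' result, P(E|H) = 0.75 and P(E|¬H) = 0.18.
P(E) = 0.75·0.05 + 0.18·0.95 = 0.037500 + 0.17100 = 0.20850.
By Bayes' theorem, P(H|E) = 0.037500 / 0.20850 = 0.180.

P(H | E) ≈ 0.180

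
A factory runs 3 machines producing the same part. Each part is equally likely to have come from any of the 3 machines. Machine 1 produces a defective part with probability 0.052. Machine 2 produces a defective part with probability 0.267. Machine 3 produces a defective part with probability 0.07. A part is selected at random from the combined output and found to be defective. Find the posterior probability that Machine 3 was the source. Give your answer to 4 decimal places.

Tabulate prior·likelihood by source: [1] prior 0.333333, lik 0.052, product 0.01733; [2] prior 0.333333, lik 0.267, product 0.08900; [3] prior 0.333333, lik 0.07, product 0.02333.
Normalizing constant = 0.12967; the posterior for Machine 3 is its product over the sum, 0.02333/0.12967 = 0.1799.

Posterior probability ≈ 0.1799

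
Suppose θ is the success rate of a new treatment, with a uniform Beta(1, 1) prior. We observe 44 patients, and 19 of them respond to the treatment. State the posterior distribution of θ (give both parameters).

The binomial likelihood is conjugate to the Beta prior: with 19 successes and 25 failures, the posterior is Beta(1+19, 1+25) = Beta(20, 26).

Posterior: Beta(20, 26)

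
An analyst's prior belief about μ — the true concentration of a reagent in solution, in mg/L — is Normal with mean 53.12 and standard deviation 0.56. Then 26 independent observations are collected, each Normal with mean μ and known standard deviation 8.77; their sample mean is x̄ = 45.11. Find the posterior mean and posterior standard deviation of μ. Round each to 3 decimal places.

Prior precision 1/τ₀² = 1/0.56² = 3.18878; data precision n/σ² = 26/8.77² = 0.338045.
Posterior precision = 3.18878 + 0.338045 = 3.52682, giving posterior SD = 1/√3.52682 = 0.532.
Posterior mean = (3.18878·53.12 + 0.338045·45.11) / 3.52682 = 52.352.

Posterior mean ≈ 52.352; posterior SD ≈ 0.532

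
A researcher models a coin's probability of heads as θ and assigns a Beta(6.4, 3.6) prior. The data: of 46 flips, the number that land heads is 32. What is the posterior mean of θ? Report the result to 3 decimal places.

Posterior mean ≈ 0.686

Observing 32 successes and 14 failures updates Beta(6.4, 3.6) by adding the success and failure counts to the two shape parameters: α = 6.4+32 = 38.4, β = 3.6+14 = 17.6.
Posterior mean = α/(α+β) = 38.4/56 = 0.686.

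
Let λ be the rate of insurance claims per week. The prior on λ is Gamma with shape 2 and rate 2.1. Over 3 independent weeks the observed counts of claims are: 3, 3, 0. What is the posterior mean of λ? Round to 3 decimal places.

The Poisson likelihood adds the total count to the shape and the number of exposure periods to the rate. Here ∑xᵢ = 6 and n = 3, so shape 2→8 and rate 2.1→5.1.
Posterior mean = shape/rate = 8/5.1 = 1.569.

Posterior mean ≈ 1.569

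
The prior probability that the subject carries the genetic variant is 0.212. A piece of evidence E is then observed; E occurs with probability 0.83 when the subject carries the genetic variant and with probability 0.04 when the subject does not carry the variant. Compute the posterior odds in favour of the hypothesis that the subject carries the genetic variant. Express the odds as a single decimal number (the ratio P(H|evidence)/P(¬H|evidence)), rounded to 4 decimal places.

Posterior odds ≈ 5.5825

Prior odds = 0.212/(1−0.212) = 0.26904. In log-odds, ln(0.26904) = -1.3129.
Add log likelihood ratio: ln(20.750) = 3.0325.
Posterior log-odds = 1.7196, so posterior odds = exp(1.7196) = 5.5825.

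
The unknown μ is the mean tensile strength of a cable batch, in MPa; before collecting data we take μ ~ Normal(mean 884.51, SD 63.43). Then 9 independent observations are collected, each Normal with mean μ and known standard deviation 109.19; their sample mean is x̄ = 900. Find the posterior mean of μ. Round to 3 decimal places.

Prior precision 1/τ₀² = 1/63.43² = 0.00024855; data precision n/σ² = 9/109.19² = 0.00075488.
Posterior precision = 0.00024855 + 0.00075488 = 0.00100343.
Posterior mean = (0.00024855·884.51 + 0.00075488·900) / 0.00100343 = 896.163.

Posterior mean ≈ 896.163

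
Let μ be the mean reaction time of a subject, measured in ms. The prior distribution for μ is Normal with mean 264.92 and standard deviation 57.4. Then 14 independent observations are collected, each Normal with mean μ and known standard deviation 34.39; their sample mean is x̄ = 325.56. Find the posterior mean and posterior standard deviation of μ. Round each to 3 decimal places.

Posterior mean ≈ 324.044; posterior SD ≈ 9.076

Prior precision 1/τ₀² = 1/57.4² = 0.00030351; data precision n/σ² = 14/34.39² = 0.0118376.
Posterior precision = 0.00030351 + 0.0118376 = 0.0121411, giving posterior SD = 1/√0.0121411 = 9.076.
Posterior mean = (0.00030351·264.92 + 0.0118376·325.56) / 0.0121411 = 324.044.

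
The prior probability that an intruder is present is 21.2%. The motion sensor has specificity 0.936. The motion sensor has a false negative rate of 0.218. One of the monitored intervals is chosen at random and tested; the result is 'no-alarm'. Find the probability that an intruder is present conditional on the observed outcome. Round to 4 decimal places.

Let H be the event that an intruder is present. P(H) = 0.212, so P(¬H) = 0.788. With E the 'no-alarm' result, P(E|H) = 0.218 and P(E|¬H) = 0.936.
P(E) = 0.218·0.212 + 0.936·0.788 = 0.046216 + 0.73757 = 0.78378.
By Bayes' theorem, P(H|E) = 0.046216 / 0.78378 = 0.0590.

P(H | E) ≈ 0.0590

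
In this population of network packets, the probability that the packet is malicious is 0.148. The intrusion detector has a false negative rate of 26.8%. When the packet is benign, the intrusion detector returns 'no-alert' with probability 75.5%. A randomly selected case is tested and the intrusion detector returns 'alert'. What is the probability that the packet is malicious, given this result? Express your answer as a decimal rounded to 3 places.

Write H for 'the packet is malicious'. Prior odds H:¬H = 0.148/0.852 = 0.17371. For the 'alert' outcome, the likelihood ratio is 0.732/0.245 = 2.9878.
Posterior odds = 0.17371 × 2.9878 = 0.51900, so P(H|E) = 0.51900/(1+0.51900) = 0.342.

P(H | E) ≈ 0.342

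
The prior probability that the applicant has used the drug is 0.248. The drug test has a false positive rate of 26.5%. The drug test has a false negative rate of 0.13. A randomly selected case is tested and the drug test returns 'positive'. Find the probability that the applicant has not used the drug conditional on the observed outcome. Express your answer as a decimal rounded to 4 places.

Let H be the event that the applicant has used the drug. P(H) = 0.248, so P(¬H) = 0.752. With E the 'positive' result, P(E|H) = 0.87 and P(E|¬H) = 0.265.
P(E) = 0.87·0.248 + 0.265·0.752 = 0.21576 + 0.19928 = 0.41504.
By Bayes' theorem, P(H|E) = 0.21576 / 0.41504 = 0.5199. Hence P(¬H|E) = 1 − 0.5199 = 0.4801.

P(¬H | E) ≈ 0.4801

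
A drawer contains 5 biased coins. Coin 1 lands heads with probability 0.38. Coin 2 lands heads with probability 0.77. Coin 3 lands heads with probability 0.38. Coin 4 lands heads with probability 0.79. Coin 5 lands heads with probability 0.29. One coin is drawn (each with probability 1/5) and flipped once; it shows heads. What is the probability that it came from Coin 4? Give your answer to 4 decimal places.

P(heads|C1) = 0.38; P(heads|C2) = 0.77; P(heads|C3) = 0.38; P(heads|C4) = 0.79; P(heads|C5) = 0.29.
Prior × likelihood for each source: 0.2·0.38=0.07600, 0.2·0.77=0.1540, 0.2·0.38=0.07600, 0.2·0.79=0.1580, 0.2·0.29=0.05800. Summing gives P(heads) = 0.52200.
P(Coin 4 | heads) = 0.1580 / 0.52200 = 0.3027.

Posterior probability ≈ 0.3027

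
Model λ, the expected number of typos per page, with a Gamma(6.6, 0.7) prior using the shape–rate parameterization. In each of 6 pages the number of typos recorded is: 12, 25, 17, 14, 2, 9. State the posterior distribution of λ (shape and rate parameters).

The Poisson likelihood adds the total count to the shape and the number of exposure periods to the rate. Here ∑xᵢ = 79 and n = 6, so shape 6.6→85.6 and rate 0.7→6.7.

Posterior: Gamma(shape=85.6, rate=6.7)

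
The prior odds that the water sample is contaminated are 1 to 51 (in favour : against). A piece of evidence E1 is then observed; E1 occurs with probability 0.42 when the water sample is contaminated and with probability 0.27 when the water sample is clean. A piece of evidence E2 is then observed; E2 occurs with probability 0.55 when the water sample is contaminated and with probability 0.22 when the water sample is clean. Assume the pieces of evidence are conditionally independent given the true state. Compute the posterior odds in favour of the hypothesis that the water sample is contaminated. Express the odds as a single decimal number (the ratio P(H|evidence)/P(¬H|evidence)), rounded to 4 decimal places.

Posterior odds ≈ 0.0763

Prior odds = 1/51 = 0.019608. In log-odds, ln(0.019608) = -3.9318.
Add log likelihood ratios: ln(1.5556) + ln(2.5000) = 1.3581.
Posterior log-odds = -2.5737, so posterior odds = exp(-2.5737) = 0.076253.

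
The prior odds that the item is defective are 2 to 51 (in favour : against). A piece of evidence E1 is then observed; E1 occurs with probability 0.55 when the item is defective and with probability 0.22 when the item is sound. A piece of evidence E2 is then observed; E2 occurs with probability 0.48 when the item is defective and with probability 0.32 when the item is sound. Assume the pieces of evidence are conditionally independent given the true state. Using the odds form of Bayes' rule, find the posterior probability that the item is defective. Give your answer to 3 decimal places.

Posterior probability ≈ 0.128

Prior odds = 2/51 = 0.039216.
Likelihood ratio for E1 = 0.55/0.22 = 2.5000.
Likelihood ratio for E2 = 0.48/0.32 = 1.5000.
Posterior odds = prior odds × LR₁ × LR₂ = 0.14706.
Posterior probability = odds/(1+odds) = 0.14706/1.1471 = 0.128.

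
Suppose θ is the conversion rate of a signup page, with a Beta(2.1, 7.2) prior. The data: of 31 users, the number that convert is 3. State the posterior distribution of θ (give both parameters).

Posterior: Beta(5.1, 35.2)

Observing 3 successes and 28 failures updates Beta(2.1, 7.2) by adding the success and failure counts to the two shape parameters: α = 2.1+3 = 5.1, β = 7.2+28 = 35.2.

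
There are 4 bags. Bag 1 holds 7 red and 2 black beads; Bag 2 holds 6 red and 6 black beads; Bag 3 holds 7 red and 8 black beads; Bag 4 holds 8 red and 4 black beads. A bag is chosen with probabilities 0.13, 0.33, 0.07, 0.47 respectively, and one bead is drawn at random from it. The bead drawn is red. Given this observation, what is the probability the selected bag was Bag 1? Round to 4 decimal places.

P(red|Bag 1) = 0.7778; P(red|Bag 2) = 0.5; P(red|Bag 3) = 0.4667; P(red|Bag 4) = 0.6667.
Prior × likelihood for each source: 0.13·0.7778=0.1011, 0.33·0.5=0.1650, 0.07·0.4667=0.03267, 0.47·0.6667=0.3133. Summing gives P(red) = 0.61211.
P(Bag 1 | red) = 0.1011 / 0.61211 = 0.1652.

Posterior probability ≈ 0.1652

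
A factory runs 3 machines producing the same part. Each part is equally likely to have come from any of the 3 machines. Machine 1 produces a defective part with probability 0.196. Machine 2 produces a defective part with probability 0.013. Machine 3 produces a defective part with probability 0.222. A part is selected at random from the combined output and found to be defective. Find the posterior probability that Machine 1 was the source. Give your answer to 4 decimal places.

P(defective|M1) = 0.196; P(defective|M2) = 0.013; P(defective|M3) = 0.222.
Prior × likelihood for each source: 0.333333·0.196=0.06533, 0.333333·0.013=0.004333, 0.333333·0.222=0.07400. Summing gives P(defective) = 0.14367.
P(Machine 1 | defective) = 0.06533 / 0.14367 = 0.4548.

Posterior probability ≈ 0.4548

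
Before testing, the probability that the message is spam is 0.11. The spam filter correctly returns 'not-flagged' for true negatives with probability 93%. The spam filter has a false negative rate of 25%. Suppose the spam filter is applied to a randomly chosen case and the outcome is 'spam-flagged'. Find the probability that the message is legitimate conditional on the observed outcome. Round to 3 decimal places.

P(¬H | E) ≈ 0.430

Write H for 'the message is spam'. Prior odds H:¬H = 0.11/0.89 = 0.12360. For the 'spam-flagged' outcome, the likelihood ratio is 0.75/0.07 = 10.714.
Posterior odds = 0.12360 × 10.714 = 1.3242, so P(H|E) = 1.3242/(1+1.3242) = 0.570. Then P(¬H|E) = 1 − 0.570 = 0.430.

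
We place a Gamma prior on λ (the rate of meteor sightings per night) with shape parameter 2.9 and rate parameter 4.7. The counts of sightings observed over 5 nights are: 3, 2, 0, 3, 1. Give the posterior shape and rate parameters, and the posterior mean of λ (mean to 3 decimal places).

Total count ∑xᵢ = 9 over n = 5 nights.
Gamma is conjugate to the Poisson likelihood: posterior is Gamma(shape = 2.9+9 = 11.9, rate = 4.7+5 = 9.7).
Posterior mean = shape/rate = 11.9/9.7 = 1.227.

Posterior: Gamma(shape=11.9, rate=9.7); mean ≈ 1.227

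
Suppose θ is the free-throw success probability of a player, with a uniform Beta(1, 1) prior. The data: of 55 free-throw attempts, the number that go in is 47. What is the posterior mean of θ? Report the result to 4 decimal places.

Posterior mean ≈ 0.8421

The binomial likelihood is conjugate to the Beta prior: with 47 successes and 8 failures, the posterior is Beta(1+47, 1+8) = Beta(48, 9).
E[θ | data] = 48/(48+9) = 0.8421.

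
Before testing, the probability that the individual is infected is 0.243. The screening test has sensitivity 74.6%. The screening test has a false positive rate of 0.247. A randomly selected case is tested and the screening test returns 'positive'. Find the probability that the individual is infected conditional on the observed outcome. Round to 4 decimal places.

P(H | E) ≈ 0.4923

Let H be the event that the individual is infected. P(H) = 0.243, so P(¬H) = 0.757. With E the 'positive' result, P(E|H) = 0.746 and P(E|¬H) = 0.247.
P(E) = 0.746·0.243 + 0.247·0.757 = 0.18128 + 0.18698 = 0.36826.
By Bayes' theorem, P(H|E) = 0.18128 / 0.36826 = 0.4923.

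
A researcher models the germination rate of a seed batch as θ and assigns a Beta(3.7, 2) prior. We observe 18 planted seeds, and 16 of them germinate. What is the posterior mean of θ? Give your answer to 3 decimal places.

Posterior mean ≈ 0.831

The binomial likelihood is conjugate to the Beta prior: with 16 successes and 2 failures, the posterior is Beta(3.7+16, 2+2) = Beta(19.7, 4).
E[θ | data] = 19.7/(19.7+4) = 0.831.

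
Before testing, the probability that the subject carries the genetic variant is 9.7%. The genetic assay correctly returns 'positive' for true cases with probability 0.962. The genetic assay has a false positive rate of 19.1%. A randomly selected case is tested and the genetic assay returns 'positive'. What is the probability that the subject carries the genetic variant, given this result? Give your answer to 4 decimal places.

Let H be the event that the subject carries the genetic variant. P(H) = 0.097, so P(¬H) = 0.903. With E the 'positive' result, P(E|H) = 0.962 and P(E|¬H) = 0.191.
P(E) = 0.962·0.097 + 0.191·0.903 = 0.093314 + 0.17247 = 0.26579.
By Bayes' theorem, P(H|E) = 0.093314 / 0.26579 = 0.3511.

P(H | E) ≈ 0.3511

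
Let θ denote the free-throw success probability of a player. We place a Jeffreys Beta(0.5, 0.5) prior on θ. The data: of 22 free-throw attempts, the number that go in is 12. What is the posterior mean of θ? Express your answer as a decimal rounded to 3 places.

Posterior mean ≈ 0.543

The binomial likelihood is conjugate to the Beta prior: with 12 successes and 10 failures, the posterior is Beta(0.5+12, 0.5+10) = Beta(12.5, 10.5).
E[θ | data] = 12.5/(12.5+10.5) = 0.543.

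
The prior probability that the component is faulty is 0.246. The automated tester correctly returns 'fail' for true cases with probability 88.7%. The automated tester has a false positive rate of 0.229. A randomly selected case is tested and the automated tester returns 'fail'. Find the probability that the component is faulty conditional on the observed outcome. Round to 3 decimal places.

P(H | E) ≈ 0.558

Write H for 'the component is faulty'. Prior odds H:¬H = 0.246/0.754 = 0.32626. For the 'fail' outcome, the likelihood ratio is 0.887/0.229 = 3.8734.
Posterior odds = 0.32626 × 3.8734 = 1.2637, so P(H|E) = 1.2637/(1+1.2637) = 0.558.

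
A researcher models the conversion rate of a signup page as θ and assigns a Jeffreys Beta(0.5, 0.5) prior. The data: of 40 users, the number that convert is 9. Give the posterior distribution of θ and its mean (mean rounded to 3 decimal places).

Posterior: Beta(9.5, 31.5); mean ≈ 0.232

The binomial likelihood is conjugate to the Beta prior: with 9 successes and 31 failures, the posterior is Beta(0.5+9, 0.5+31) = Beta(9.5, 31.5).
E[θ | data] = 9.5/(9.5+31.5) = 0.232.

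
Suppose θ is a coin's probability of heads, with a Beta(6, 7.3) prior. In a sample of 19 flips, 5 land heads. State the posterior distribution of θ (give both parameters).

The binomial likelihood is conjugate to the Beta prior: with 5 successes and 14 failures, the posterior is Beta(6+5, 7.3+14) = Beta(11, 21.3).

Posterior: Beta(11, 21.3)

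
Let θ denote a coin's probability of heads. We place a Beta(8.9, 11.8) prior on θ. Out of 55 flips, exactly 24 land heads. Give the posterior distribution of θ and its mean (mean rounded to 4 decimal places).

The binomial likelihood is conjugate to the Beta prior: with 24 successes and 31 failures, the posterior is Beta(8.9+24, 11.8+31) = Beta(32.9, 42.8).
E[θ | data] = 32.9/(32.9+42.8) = 0.4346.

Posterior: Beta(32.9, 42.8); mean ≈ 0.4346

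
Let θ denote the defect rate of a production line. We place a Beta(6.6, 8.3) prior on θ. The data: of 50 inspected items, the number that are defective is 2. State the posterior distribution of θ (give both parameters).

Posterior: Beta(8.6, 56.3)

The binomial likelihood is conjugate to the Beta prior: with 2 successes and 48 failures, the posterior is Beta(6.6+2, 8.3+48) = Beta(8.6, 56.3).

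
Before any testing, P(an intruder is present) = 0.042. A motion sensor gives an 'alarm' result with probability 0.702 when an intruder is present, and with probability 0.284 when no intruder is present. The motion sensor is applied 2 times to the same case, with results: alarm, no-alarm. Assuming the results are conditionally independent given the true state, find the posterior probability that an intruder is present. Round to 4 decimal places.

Posterior P(H) ≈ 0.0432

With H the event that an intruder is present, the joint likelihood of the observed sequence is P(data|H) = 0.702·0.298 = 0.20920 and P(data|¬H) = 0.284·0.716 = 0.20334.
Bayes: P(H|data) = 0.042·0.20920 / (0.042·0.20920 + 0.958·0.20334) = 0.0087862/0.20359 = 0.0432.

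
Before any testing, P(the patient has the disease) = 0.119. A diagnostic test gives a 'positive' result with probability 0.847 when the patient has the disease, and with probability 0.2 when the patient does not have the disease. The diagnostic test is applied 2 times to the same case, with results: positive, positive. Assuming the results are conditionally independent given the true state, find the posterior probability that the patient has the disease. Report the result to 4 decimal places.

Posterior P(H) ≈ 0.7078

Let H be the event that the patient has the disease; start with P(H) = 0.119. P('positive'|H) = 0.847, P('positive'|¬H) = 0.2.
Update on result 1 ('positive'): P(H) ← 0.847·0.1190 / (0.847·0.1190 + 0.2·0.8810) = 0.10079/0.27699 = 0.3639.
Update on result 2 ('positive'): P(H) ← 0.847·0.3639 / (0.847·0.3639 + 0.2·0.6361) = 0.30821/0.43543 = 0.7078.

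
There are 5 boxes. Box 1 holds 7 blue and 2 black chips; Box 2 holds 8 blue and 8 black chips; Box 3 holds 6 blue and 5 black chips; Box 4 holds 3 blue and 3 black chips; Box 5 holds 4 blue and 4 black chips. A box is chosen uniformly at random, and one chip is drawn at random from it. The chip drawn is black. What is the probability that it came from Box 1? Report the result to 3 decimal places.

Posterior probability ≈ 0.102

P(black|Box 1) = 0.2222; P(black|Box 2) = 0.5; P(black|Box 3) = 0.4545; P(black|Box 4) = 0.5; P(black|Box 5) = 0.5.
Prior × likelihood for each source: 0.2·0.2222=0.04444, 0.2·0.5=0.1000, 0.2·0.4545=0.09091, 0.2·0.5=0.1000, 0.2·0.5=0.1000. Summing gives P(black) = 0.43535.
P(Box 1 | black) = 0.04444 / 0.43535 = 0.102.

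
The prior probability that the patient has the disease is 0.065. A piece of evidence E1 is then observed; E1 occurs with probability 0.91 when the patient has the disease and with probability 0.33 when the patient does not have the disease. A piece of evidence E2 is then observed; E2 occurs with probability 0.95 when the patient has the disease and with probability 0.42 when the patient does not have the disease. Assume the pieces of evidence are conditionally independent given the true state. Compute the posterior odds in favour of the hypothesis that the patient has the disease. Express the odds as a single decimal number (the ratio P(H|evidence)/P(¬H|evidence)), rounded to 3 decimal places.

Posterior odds ≈ 0.434

Prior odds = 0.065/(1−0.065) = 0.069519. In log-odds, ln(0.069519) = -2.6662.
Add log likelihood ratios: ln(2.7576) + ln(2.2619) = 1.8306.
Posterior log-odds = -0.83560, so posterior odds = exp(-0.83560) = 0.43361.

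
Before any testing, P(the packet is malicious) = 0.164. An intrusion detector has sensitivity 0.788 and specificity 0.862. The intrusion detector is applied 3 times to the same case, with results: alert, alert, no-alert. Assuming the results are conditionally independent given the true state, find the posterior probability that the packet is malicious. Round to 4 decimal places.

With H the event that the packet is malicious, the joint likelihood of the observed sequence is P(data|H) = 0.788·0.788·0.212 = 0.13164 and P(data|¬H) = 0.138·0.138·0.862 = 0.016416.
Bayes: P(H|data) = 0.164·0.13164 / (0.164·0.13164 + 0.836·0.016416) = 0.021589/0.035313 = 0.6114.

Posterior P(H) ≈ 0.6114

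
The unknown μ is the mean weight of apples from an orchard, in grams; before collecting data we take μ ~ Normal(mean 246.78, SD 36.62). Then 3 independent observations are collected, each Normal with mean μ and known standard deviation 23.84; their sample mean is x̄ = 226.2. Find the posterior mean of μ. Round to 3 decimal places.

Posterior mean ≈ 228.747

Prior precision 1/τ₀² = 1/36.62² = 0.00074570; data precision n/σ² = 3/23.84² = 0.00527848.
Posterior precision = 0.00074570 + 0.00527848 = 0.00602418.
Posterior mean = (0.00074570·246.78 + 0.00527848·226.2) / 0.00602418 = 228.747.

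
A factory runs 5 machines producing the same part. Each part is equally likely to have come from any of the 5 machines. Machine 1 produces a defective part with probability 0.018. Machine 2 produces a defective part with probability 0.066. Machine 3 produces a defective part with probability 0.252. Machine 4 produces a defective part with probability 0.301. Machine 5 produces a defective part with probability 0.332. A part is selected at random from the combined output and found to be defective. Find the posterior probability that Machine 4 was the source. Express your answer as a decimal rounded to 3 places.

Posterior probability ≈ 0.311

Tabulate prior·likelihood by source: [1] prior 0.2, lik 0.018, product 0.003600; [2] prior 0.2, lik 0.066, product 0.01320; [3] prior 0.2, lik 0.252, product 0.05040; [4] prior 0.2, lik 0.301, product 0.06020; [5] prior 0.2, lik 0.332, product 0.06640.
Normalizing constant = 0.19380; the posterior for Machine 4 is its product over the sum, 0.06020/0.19380 = 0.311.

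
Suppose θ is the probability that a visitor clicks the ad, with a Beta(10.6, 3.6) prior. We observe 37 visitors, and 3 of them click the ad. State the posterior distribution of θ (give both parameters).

Observing 3 successes and 34 failures updates Beta(10.6, 3.6) by adding the success and failure counts to the two shape parameters: α = 10.6+3 = 13.6, β = 3.6+34 = 37.6.

Posterior: Beta(13.6, 37.6)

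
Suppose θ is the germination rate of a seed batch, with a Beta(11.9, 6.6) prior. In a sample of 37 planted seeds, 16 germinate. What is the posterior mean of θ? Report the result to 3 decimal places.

Posterior mean ≈ 0.503

Observing 16 successes and 21 failures updates Beta(11.9, 6.6) by adding the success and failure counts to the two shape parameters: α = 11.9+16 = 27.9, β = 6.6+21 = 27.6.
E[θ | data] = 27.9/(27.9+27.6) = 0.503.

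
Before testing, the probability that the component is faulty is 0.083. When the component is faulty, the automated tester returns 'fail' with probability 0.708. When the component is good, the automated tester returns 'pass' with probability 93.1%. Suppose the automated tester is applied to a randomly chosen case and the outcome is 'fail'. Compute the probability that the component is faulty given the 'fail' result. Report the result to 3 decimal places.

P(H | E) ≈ 0.482

Let H be the event that the component is faulty. P(H) = 0.083, so P(¬H) = 0.917. With E the 'fail' result, P(E|H) = 0.708 and P(E|¬H) = 0.069.
P(E) = 0.708·0.083 + 0.069·0.917 = 0.058764 + 0.063273 = 0.12204.
By Bayes' theorem, P(H|E) = 0.058764 / 0.12204 = 0.482.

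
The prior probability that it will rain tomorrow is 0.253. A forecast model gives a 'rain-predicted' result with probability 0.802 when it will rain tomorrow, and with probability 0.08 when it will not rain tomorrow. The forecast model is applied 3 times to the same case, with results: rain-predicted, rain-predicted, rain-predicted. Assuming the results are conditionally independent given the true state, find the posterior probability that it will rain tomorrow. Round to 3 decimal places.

Let H be the event that it will rain tomorrow; start with P(H) = 0.253. P('rain-predicted'|H) = 0.802, P('rain-predicted'|¬H) = 0.08.
Update on result 1 ('rain-predicted'): P(H) ← 0.802·0.2530 / (0.802·0.2530 + 0.08·0.7470) = 0.20291/0.26267 = 0.7725.
Update on result 2 ('rain-predicted'): P(H) ← 0.802·0.7725 / (0.802·0.7725 + 0.08·0.2275) = 0.61953/0.63774 = 0.9715.
Update on result 3 ('rain-predicted'): P(H) ← 0.802·0.9715 / (0.802·0.9715 + 0.08·0.0285) = 0.77911/0.78139 = 0.9971.

Posterior P(H) ≈ 0.997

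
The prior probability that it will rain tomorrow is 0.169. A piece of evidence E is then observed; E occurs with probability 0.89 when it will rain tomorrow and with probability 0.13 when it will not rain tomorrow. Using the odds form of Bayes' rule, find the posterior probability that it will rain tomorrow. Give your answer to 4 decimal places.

Posterior probability ≈ 0.5820

Prior odds = 0.169/(1−0.169) = 0.20337. In log-odds, ln(0.20337) = -1.5927.
Add log likelihood ratio: ln(6.8462) = 1.9237.
Posterior log-odds = 0.33096, so posterior odds = exp(0.33096) = 1.3923. Converting, P(H|E) = 1.3923/2.3923 = 0.5820.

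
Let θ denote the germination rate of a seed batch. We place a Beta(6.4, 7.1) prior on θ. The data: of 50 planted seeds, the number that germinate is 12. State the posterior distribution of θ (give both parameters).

Observing 12 successes and 38 failures updates Beta(6.4, 7.1) by adding the success and failure counts to the two shape parameters: α = 6.4+12 = 18.4, β = 7.1+38 = 45.1.

Posterior: Beta(18.4, 45.1)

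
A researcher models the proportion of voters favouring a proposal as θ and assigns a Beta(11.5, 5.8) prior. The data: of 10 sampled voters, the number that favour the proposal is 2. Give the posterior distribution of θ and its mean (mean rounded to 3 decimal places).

Posterior: Beta(13.5, 13.8); mean ≈ 0.495

The binomial likelihood is conjugate to the Beta prior: with 2 successes and 8 failures, the posterior is Beta(11.5+2, 5.8+8) = Beta(13.5, 13.8).
E[θ | data] = 13.5/(13.5+13.8) = 0.495.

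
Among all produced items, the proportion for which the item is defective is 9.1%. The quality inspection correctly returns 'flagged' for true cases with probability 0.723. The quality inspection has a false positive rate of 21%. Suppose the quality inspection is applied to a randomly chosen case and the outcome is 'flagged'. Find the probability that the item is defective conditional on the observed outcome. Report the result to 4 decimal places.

Let H be the event that the item is defective. P(H) = 0.091, so P(¬H) = 0.909. With E the 'flagged' result, P(E|H) = 0.723 and P(E|¬H) = 0.21.
P(E) = 0.723·0.091 + 0.21·0.909 = 0.065793 + 0.19089 = 0.25668.
By Bayes' theorem, P(H|E) = 0.065793 / 0.25668 = 0.2563.

P(H | E) ≈ 0.2563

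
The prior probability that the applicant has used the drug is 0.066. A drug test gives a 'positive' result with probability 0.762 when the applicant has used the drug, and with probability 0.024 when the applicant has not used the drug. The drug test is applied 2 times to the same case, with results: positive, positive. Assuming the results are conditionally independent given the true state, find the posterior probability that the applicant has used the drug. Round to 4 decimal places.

Let H be the event that the applicant has used the drug; start with P(H) = 0.066. P('positive'|H) = 0.762, P('positive'|¬H) = 0.024.
Update on result 1 ('positive'): P(H) ← 0.762·0.0660 / (0.762·0.0660 + 0.024·0.9340) = 0.050292/0.072708 = 0.6917.
Update on result 2 ('positive'): P(H) ← 0.762·0.6917 / (0.762·0.6917 + 0.024·0.3083) = 0.52707/0.53447 = 0.9862.

Posterior P(H) ≈ 0.9862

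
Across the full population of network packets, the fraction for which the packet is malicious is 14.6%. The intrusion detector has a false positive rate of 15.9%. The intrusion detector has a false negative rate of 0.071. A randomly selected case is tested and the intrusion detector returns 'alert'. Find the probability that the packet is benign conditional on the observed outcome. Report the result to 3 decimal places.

P(¬H | E) ≈ 0.500

Let H be the event that the packet is malicious. P(H) = 0.146, so P(¬H) = 0.854. With E the 'alert' result, P(E|H) = 0.929 and P(E|¬H) = 0.159.
P(E) = 0.929·0.146 + 0.159·0.854 = 0.13563 + 0.13579 = 0.27142.
By Bayes' theorem, P(H|E) = 0.13563 / 0.27142 = 0.500. Hence P(¬H|E) = 1 − 0.500 = 0.500.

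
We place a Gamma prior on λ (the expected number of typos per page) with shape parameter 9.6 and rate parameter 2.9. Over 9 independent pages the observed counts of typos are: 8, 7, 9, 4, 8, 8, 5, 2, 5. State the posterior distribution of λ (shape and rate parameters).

Posterior: Gamma(shape=65.6, rate=11.9)

Total count ∑xᵢ = 56 over n = 9 pages.
Gamma is conjugate to the Poisson likelihood: posterior is Gamma(shape = 9.6+56 = 65.6, rate = 2.9+9 = 11.9).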